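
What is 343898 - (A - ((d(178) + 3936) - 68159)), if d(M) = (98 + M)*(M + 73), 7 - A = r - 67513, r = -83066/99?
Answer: 27778603/99 ≈ 2.8059e+5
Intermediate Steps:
r = -83066/99 (r = -83066*1/99 = -83066/99 ≈ -839.05)
A = 6767546/99 (A = 7 - (-83066/99 - 67513) = 7 - 1*(-6766853/99) = 7 + 6766853/99 = 6767546/99 ≈ 68359.)
d(M) = (73 + M)*(98 + M) (d(M) = (98 + M)*(73 + M) = (73 + M)*(98 + M))
343898 - (A - ((d(178) + 3936) - 68159)) = 343898 - (6767546/99 - (((7154 + 178**2 + 171*178) + 3936) - 68159)) = 343898 - (6767546/99 - (((7154 + 31684 + 30438) + 3936) - 68159)) = 343898 - (6767546/99 - ((69276 + 3936) - 68159)) = 343898 - (6767546/99 - (73212 - 68159)) = 343898 - (6767546/99 - 1*5053) = 343898 - (6767546/99 - 5053) = 343898 - 1*6267299/99 = 343898 - 6267299/99 = 27778603/99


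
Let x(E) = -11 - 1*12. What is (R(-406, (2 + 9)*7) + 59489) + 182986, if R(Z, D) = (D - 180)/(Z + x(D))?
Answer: 104021878/429 ≈ 2.4248e+5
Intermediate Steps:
x(E) = -23 (x(E) = -11 - 12 = -23)
R(Z, D) = (-180 + D)/(-23 + Z) (R(Z, D) = (D - 180)/(Z - 23) = (-180 + D)/(-23 + Z))
(R(-406, (2 + 9)*7) + 59489) + 182986 = ((-180 + (2 + 9)*7)/(-23 - 406) + 59489) + 182986 = ((-180 + 11*7)/(-429) + 59489) + 182986 = (-(-180 + 77)/429 + 59489) + 182986 = (-1/429*(-103) + 59489) + 182986 = (103/429 + 59489) + 182986 = 25520884/429 + 182986 = 104021878/429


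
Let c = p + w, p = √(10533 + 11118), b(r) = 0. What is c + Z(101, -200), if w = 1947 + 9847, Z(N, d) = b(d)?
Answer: 11794 + √21651 ≈ 11941.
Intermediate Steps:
Z(N, d) = 0
p = √21651 ≈ 147.14
w = 11794
c = 11794 + √21651 (c = √21651 + 11794 = 11794 + √21651 ≈ 11941.)
c + Z(101, -200) = (11794 + √21651) + 0 = 11794 + √21651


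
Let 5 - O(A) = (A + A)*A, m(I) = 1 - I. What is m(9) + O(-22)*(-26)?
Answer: 25030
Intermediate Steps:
O(A) = 5 - 2*A² (O(A) = 5 - (A + A)*A = 5 - 2*A*A = 5 - 2*A²)
m(9) + O(-22)*(-26) = (1 - 1*9) + (5 - 2*(-22)²)*(-26) = (1 - 9) + (5 - 2*484)*(-26) = -8 + (5 - 968)*(-26) = -8 - 963*(-26) = -8 + 25038 = 25030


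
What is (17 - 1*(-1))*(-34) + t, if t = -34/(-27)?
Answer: -16490/27 ≈ -610.74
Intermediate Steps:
t = 34/27 (t = -34*(-1/27) = 34/27 ≈ 1.2593)
(17 - 1*(-1))*(-34) + t = (17 - 1*(-1))*(-34) + 34/27 = (17 + 1)*(-34) + 34/27 = 18*(-34) + 34/27 = -612 + 34/27 = -16490/27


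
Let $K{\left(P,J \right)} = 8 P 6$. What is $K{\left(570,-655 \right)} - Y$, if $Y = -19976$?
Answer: $47336$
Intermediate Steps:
$K{\left(P,J \right)} = 48 P$
$K{\left(570,-655 \right)} - Y = 48 \cdot 570 - -19976 = 27360 + 19976 = 47336$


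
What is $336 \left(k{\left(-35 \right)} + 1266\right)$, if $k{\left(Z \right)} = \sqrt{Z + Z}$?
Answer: $425376 + 336 i \sqrt{70} \approx 4.2538 \cdot 10^{5} + 2811.2 i$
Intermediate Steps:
$k{\left(Z \right)} = \sqrt{2} \sqrt{Z}$ ($k{\left(Z \right)} = \sqrt{2 Z} = \sqrt{2} \sqrt{Z}$)
$336 \left(k{\left(-35 \right)} + 1266\right) = 336 \left(\sqrt{2} \sqrt{-35} + 1266\right) = 336 \left(\sqrt{2} i \sqrt{35} + 1266\right) = 336 \left(i \sqrt{70} + 1266\right) = 336 \left(1266 + i \sqrt{70}\right) = 425376 + 336 i \sqrt{70}$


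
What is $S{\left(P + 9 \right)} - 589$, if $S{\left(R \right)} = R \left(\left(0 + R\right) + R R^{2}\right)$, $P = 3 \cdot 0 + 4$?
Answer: $28141$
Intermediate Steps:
$P = 4$ ($P = 0 + 4 = 4$)
$S{\left(R \right)} = R \left(R + R^{3}\right)$
$S{\left(P + 9 \right)} - 589 = \left(\left(4 + 9\right)^{2} + \left(4 + 9\right)^{4}\right) - 589 = \left(13^{2} + 13^{4}\right) - 589 = \left(169 + 28561\right) - 589 = 28730 - 589 = 28141$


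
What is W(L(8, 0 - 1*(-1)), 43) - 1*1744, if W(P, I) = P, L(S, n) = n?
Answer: -1743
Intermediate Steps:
W(L(8, 0 - 1*(-1)), 43) - 1*1744 = (0 - 1*(-1)) - 1*1744 = (0 + 1) - 1744 = 1 - 1744 = -1743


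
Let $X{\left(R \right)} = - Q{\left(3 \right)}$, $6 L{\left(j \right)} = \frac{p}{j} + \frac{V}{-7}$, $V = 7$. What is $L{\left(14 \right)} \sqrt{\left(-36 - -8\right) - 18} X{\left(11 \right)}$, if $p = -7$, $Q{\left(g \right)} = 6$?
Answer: $\frac{3 i \sqrt{46}}{2} \approx 10.173 i$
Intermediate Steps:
$L{\left(j \right)} = - \frac{1}{6} - \frac{7}{6 j}$ ($L{\left(j \right)} = \frac{- \frac{7}{j} + \frac{7}{-7}}{6} = \frac{- \frac{7}{j} + 7 \left(- \frac{1}{7}\right)}{6} = \frac{- \frac{7}{j} - 1}{6} = \frac{-1 - \frac{7}{j}}{6} = - \frac{1}{6} - \frac{7}{6 j}$)
$X{\left(R \right)} = -6$ ($X{\left(R \right)} = \left(-1\right) 6 = -6$)
$L{\left(14 \right)} \sqrt{\left(-36 - -8\right) - 18} X{\left(11 \right)} = \frac{-7 - 14}{6 \cdot 14} \sqrt{\left(-36 - -8\right) - 18} \left(-6\right) = \frac{1}{6} \cdot \frac{1}{14} \left(-7 - 14\right) \sqrt{\left(-36 + 8\right) - 18} \left(-6\right) = \frac{1}{6} \cdot \frac{1}{14} \left(-21\right) \sqrt{-28 - 18} \left(-6\right) = - \frac{\sqrt{-46}}{4} \left(-6\right) = - \frac{i \sqrt{46}}{4} \left(-6\right) = \frac{3 i \sqrt{46}}{2}$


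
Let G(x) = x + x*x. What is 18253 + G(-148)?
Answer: 40009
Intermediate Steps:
G(x) = x + x²
18253 + G(-148) = 18253 - 148*(1 - 148) = 18253 - 148*(-147) = 18253 + 21756 = 40009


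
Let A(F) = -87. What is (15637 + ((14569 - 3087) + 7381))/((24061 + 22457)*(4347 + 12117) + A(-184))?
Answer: 2300/51058151 ≈ 4.5047e-5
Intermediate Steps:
(15637 + ((14569 - 3087) + 7381))/((24061 + 22457)*(4347 + 12117) + A(-184)) = (15637 + ((14569 - 3087) + 7381))/((24061 + 22457)*(4347 + 12117) - 87) = (15637 + (11482 + 7381))/(46518*16464 - 87) = (15637 + 18863)/(765872352 - 87) = 34500/765872265 = 34500*(1/765872265) = 2300/51058151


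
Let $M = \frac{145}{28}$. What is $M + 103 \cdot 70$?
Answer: $\frac{202025}{28} \approx 7215.2$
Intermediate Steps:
$M = \frac{145}{28}$ ($M = 145 \cdot \frac{1}{28} = \frac{145}{28} \approx 5.1786$)
$M + 103 \cdot 70 = \frac{145}{28} + 103 \cdot 70 = \frac{145}{28} + 7210 = \frac{202025}{28}$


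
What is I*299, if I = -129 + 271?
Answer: 42458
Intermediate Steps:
I = 142
I*299 = 142*299 = 42458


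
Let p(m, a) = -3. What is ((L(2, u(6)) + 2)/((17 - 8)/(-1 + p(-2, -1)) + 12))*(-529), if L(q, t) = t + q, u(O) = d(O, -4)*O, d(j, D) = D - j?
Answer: 118496/39 ≈ 3038.4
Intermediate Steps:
u(O) = O*(-4 - O) (u(O) = (-4 - O)*O = O*(-4 - O))
L(q, t) = q + t
((L(2, u(6)) + 2)/((17 - 8)/(-1 + p(-2, -1)) + 12))*(-529) = (((2 - 1*6*(4 + 6)) + 2)/((17 - 8)/(-1 - 3) + 12))*(-529) = (((2 - 1*6*10) + 2)/(9/(-4) + 12))*(-529) = (((2 - 60) + 2)/(9*(-¼) + 12))*(-529) = ((-58 + 2)/(-9/4 + 12))*(-529) = -56/39/4*(-529) = -56*4/39*(-529) = -224/39*(-529) = 118496/39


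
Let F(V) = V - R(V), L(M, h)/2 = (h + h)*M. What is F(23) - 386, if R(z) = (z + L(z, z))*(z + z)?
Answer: -98757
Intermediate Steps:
L(M, h) = 4*M*h (L(M, h) = 2*((h + h)*M) = 2*((2*h)*M) = 2*(2*M*h) = 4*M*h)
R(z) = 2*z*(z + 4*z²) (R(z) = (z + 4*z*z)*(z + z) = (z + 4*z²)*(2*z) = 2*z*(z + 4*z²))
F(V) = V - V²*(2 + 8*V)
F(23) - 386 = 23*(1 - 2*23*(1 + 4*23)) - 386 = 23*(1 - 2*23*(1 + 92)) - 386 = 23*(1 - 2*23*93) - 386 = 23*(1 - 4278) - 386 = 23*(-4277) - 386 = -98371 - 386 = -98757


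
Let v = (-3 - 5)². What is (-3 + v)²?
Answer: 3721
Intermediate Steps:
v = 64 (v = (-8)² = 64)
(-3 + v)² = (-3 + 64)² = 61² = 3721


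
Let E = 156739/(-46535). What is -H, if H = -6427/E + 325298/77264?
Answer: -1052688108441/550467368 ≈ -1912.4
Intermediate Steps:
E = -156739/46535 (E = 156739*(-1/46535) = -156739/46535 ≈ -3.3682)
H = 1052688108441/550467368 (H = -6427/(-156739/46535) + 325298/77264 = -6427*(-46535/156739) + 325298*(1/77264) = 299080445/156739 + 162649/38632 = 1052688108441/550467368 ≈ 1912.4)
-H = -1*1052688108441/550467368 = -1052688108441/550467368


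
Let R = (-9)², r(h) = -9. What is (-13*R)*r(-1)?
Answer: 9477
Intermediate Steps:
R = 81
(-13*R)*r(-1) = -13*81*(-9) = -1053*(-9) = 9477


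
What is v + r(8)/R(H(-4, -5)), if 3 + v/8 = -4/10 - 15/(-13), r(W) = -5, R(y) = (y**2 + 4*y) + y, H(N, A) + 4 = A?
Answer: -42373/2340 ≈ -18.108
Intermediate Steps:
H(N, A) = -4 + A
R(y) = y**2 + 5*y
v = -1168/65 (v = -24 + 8*(-4/10 - 15/(-13)) = -24 + 8*(-4*1/10 - 15*(-1/13)) = -24 + 8*(-2/5 + 15/13) = -24 + 8*(49/65) = -24 + 392/65 = -1168/65 ≈ -17.969)
v + r(8)/R(H(-4, -5)) = -1168/65 - 5*1/((-4 - 5)*(5 + (-4 - 5))) = -1168/65 - 5*(-1/(9*(5 - 9))) = -1168/65 - 5/((-9*(-4))) = -1168/65 - 5/36 = -42373/2340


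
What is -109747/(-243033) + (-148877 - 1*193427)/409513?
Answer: -38248344821/99525172929 ≈ -0.38431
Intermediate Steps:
-109747/(-243033) + (-148877 - 1*193427)/409513 = -109747*(-1/243033) + (-148877 - 193427)*(1/409513) = 109747/243033 - 342304*1/409513 = 109747/243033 - 342304/409513 = -38248344821/99525172929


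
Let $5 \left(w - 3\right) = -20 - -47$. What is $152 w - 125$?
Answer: $\frac{5759}{5} \approx 1151.8$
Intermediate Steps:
$w = \frac{42}{5}$ ($w = 3 + \frac{-20 - -47}{5} = 3 + \frac{-20 + 47}{5} = 3 + \frac{1}{5} \cdot 27 = 3 + \frac{27}{5} = \frac{42}{5} \approx 8.4$)
$152 w - 125 = 152 \cdot \frac{42}{5} - 125 = \frac{6384}{5} - 125 = \frac{5759}{5}$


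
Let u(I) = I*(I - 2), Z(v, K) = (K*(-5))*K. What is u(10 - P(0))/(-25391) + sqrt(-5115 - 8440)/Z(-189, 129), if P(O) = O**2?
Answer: -80/25391 - I*sqrt(13555)/83205 ≈ -0.0031507 - 0.0013993*I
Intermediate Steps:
Z(v, K) = -5*K**2 (Z(v, K) = (-5*K)*K = -5*K**2)
u(I) = I*(-2 + I)
u(10 - P(0))/(-25391) + sqrt(-5115 - 8440)/Z(-189, 129) = ((10 - 1*0**2)*(-2 + (10 - 1*0**2)))/(-25391) + sqrt(-5115 - 8440)/((-5*129**2)) = ((10 - 1*0)*(-2 + (10 - 1*0)))*(-1/25391) + sqrt(-13555)/((-5*16641)) = ((10 + 0)*(-2 + (10 + 0)))*(-1/25391) + (I*sqrt(13555))/(-83205) = (10*(-2 + 10))*(-1/25391) + (I*sqrt(13555))*(-1/83205) = (10*8)*(-1/25391) - I*sqrt(13555)/83205 = 80*(-1/25391) - I*sqrt(13555)/83205 = -80/25391 - I*sqrt(13555)/83205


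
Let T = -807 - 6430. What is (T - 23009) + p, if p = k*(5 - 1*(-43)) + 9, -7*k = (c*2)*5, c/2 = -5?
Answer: -206859/7 ≈ -29551.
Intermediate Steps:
c = -10 (c = 2*(-5) = -10)
k = 100/7 (k = -(-10*2)*5/7 = -(-20)*5/7 = -1/7*(-100) = 100/7 ≈ 14.286)
T = -7237
p = 4863/7 (p = 100*(5 - 1*(-43))/7 + 9 = 100*(5 + 43)/7 + 9 = (100/7)*48 + 9 = 4800/7 + 9 = 4863/7 ≈ 694.71)
(T - 23009) + p = (-7237 - 23009) + 4863/7 = -30246 + 4863/7 = -206859/7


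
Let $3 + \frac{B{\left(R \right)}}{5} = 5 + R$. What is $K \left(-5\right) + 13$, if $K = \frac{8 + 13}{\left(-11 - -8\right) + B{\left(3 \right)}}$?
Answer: $\frac{181}{22} \approx 8.2273$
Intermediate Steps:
$B{\left(R \right)} = 10 + 5 R$ ($B{\left(R \right)} = -15 + 5 \left(5 + R\right) = -15 + \left(25 + 5 R\right) = 10 + 5 R$)
$K = \frac{21}{22}$ ($K = \frac{8 + 13}{\left(-11 - -8\right) + \left(10 + 5 \cdot 3\right)} = \frac{21}{\left(-11 + 8\right) + \left(10 + 15\right)} = \frac{21}{-3 + 25} = \frac{21}{22} \approx 0.95455$)
$K \left(-5\right) + 13 = \frac{21}{22} \left(-5\right) + 13 = - \frac{105}{22} + 13 = \frac{181}{22}$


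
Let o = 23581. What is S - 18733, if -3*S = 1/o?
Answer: -1325228620/70743 ≈ -18733.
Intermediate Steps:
S = -1/70743 (S = -⅓/23581 = -⅓*1/23581 = -1/70743 ≈ -1.4136e-5)
S - 18733 = -1/70743 - 18733 = -1325228620/70743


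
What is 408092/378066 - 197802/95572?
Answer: -8945010577/9033130938 ≈ -0.99024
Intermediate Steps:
408092/378066 - 197802/95572 = 408092*(1/378066) - 197802*1/95572 = 204046/189033 - 98901/47786 = -8945010577/9033130938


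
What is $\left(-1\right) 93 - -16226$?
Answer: $16133$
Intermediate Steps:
$\left(-1\right) 93 - -16226 = -93 + 16226 = 16133$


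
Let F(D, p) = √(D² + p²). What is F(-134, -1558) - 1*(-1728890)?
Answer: 1728890 + 2*√611330 ≈ 1.7305e+6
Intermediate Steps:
F(-134, -1558) - 1*(-1728890) = √((-134)² + (-1558)²) - 1*(-1728890) = √(17956 + 2427364) + 1728890 = √2445320 + 1728890 = 2*√611330 + 1728890 = 1728890 + 2*√611330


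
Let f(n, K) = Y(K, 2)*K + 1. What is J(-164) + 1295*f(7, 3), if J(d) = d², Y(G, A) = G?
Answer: 39846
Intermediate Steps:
f(n, K) = 1 + K² (f(n, K) = K*K + 1 = K² + 1 = 1 + K²)
J(-164) + 1295*f(7, 3) = (-164)² + 1295*(1 + 3²) = 26896 + 1295*(1 + 9) = 26896 + 1295*10 = 26896 + 12950 = 39846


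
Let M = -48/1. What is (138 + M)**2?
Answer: 8100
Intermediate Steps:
M = -48 (M = -48*1 = -48)
(138 + M)**2 = (138 - 48)**2 = 90**2 = 8100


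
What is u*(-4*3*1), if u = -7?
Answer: 84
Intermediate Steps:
u*(-4*3*1) = -7*(-4*3) = -(-84) = -7*(-12) = 84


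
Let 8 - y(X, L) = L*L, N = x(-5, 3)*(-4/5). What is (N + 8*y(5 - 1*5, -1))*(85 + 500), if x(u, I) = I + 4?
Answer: 29484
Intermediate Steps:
x(u, I) = 4 + I
N = -28/5 (N = (4 + 3)*(-4/5) = 7*(-4*1/5) = 7*(-4/5) = -28/5 ≈ -5.6000)
y(X, L) = 8 - L**2 (y(X, L) = 8 - L*L = 8 - L**2)
(N + 8*y(5 - 1*5, -1))*(85 + 500) = (-28/5 + 8*(8 - 1*(-1)**2))*(85 + 500) = (-28/5 + 8*(8 - 1*1))*585 = (-28/5 + 8*(8 - 1))*585 = (-28/5 + 8*7)*585 = (-28/5 + 56)*585 = (252/5)*585 = 29484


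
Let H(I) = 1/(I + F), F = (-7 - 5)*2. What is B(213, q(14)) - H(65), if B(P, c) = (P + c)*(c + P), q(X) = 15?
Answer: 2131343/41 ≈ 51984.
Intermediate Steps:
B(P, c) = (P + c)² (B(P, c) = (P + c)*(P + c) = (P + c)²)
F = -24 (F = -12*2 = -24)
H(I) = 1/(-24 + I) (H(I) = 1/(I - 24) = 1/(-24 + I))
B(213, q(14)) - H(65) = (213 + 15)² - 1/(-24 + 65) = 228² - 1/41 = 51984 - 1*1/41 = 51984 - 1/41 = 2131343/41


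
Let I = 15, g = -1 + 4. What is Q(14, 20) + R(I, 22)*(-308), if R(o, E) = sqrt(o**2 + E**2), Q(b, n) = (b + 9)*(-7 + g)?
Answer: -92 - 308*sqrt(709) ≈ -8293.1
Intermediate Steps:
g = 3
Q(b, n) = -36 - 4*b (Q(b, n) = (b + 9)*(-7 + 3) = (9 + b)*(-4) = -36 - 4*b)
R(o, E) = sqrt(E**2 + o**2)
Q(14, 20) + R(I, 22)*(-308) = (-36 - 4*14) + sqrt(22**2 + 15**2)*(-308) = (-36 - 56) + sqrt(484 + 225)*(-308) = -92 + sqrt(709)*(-308) = -92 - 308*sqrt(709)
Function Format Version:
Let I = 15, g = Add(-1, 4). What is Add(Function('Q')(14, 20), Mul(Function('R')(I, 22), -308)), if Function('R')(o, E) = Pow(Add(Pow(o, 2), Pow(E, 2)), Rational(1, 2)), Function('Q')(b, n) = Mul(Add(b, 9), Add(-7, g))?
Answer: Add(-92, Mul(-308, Pow(709, Rational(1, 2)))) ≈ -8293.1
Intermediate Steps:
g = 3
Function('Q')(b, n) = Add(-36, Mul(-4, b)) (Function('Q')(b, n) = Mul(Add(b, 9), Add(-7, 3)) = Mul(Add(9, b), -4) = Add(-36, Mul(-4, b)))
Function('R')(o, E) = Pow(Add(Pow(E, 2), Pow(o, 2)), Rational(1, 2))
Add(Function('Q')(14, 20), Mul(Function('R')(I, 22), -308)) = Add(Add(-36, Mul(-4, 14)), Mul(Pow(Add(Pow(22, 2), Pow(15, 2)), Rational(1, 2)), -308)) = Add(Add(-36, -56), Mul(Pow(Add(484, 225), Rational(1, 2)), -308)) = Add(-92, Mul(Pow(709, Rational(1, 2)), -308)) = Add(-92, Mul(-308, Pow(709, Rational(1, 2))))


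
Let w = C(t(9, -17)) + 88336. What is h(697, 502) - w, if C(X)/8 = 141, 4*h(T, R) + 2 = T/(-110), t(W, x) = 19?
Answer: -39365077/440 ≈ -89466.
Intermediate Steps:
h(T, R) = -1/2 - T/440 (h(T, R) = -1/2 + (T/(-110))/4 = -1/2 + (T*(-1/110))/4 = -1/2 + (-T/110)/4 = -1/2 - T/440)
C(X) = 1128 (C(X) = 8*141 = 1128)
w = 89464 (w = 1128 + 88336 = 89464)
h(697, 502) - w = (-1/2 - 1/440*697) - 1*89464 = (-1/2 - 697/440) - 89464 = -917/440 - 89464 = -39365077/440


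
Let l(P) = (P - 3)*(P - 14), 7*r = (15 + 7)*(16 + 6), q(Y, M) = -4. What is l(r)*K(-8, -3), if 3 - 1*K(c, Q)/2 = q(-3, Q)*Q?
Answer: -3216924/49 ≈ -65652.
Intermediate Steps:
K(c, Q) = 6 + 8*Q (K(c, Q) = 6 - (-8)*Q = 6 + 8*Q)
r = 484/7 (r = ((15 + 7)*(16 + 6))/7 = (22*22)/7 = (⅐)*484 = 484/7 ≈ 69.143)
l(P) = (-14 + P)*(-3 + P) (l(P) = (-3 + P)*(-14 + P) = (-14 + P)*(-3 + P))
l(r)*K(-8, -3) = (42 + (484/7)² - 17*484/7)*(6 + 8*(-3)) = (42 + 234256/49 - 8228/7)*(6 - 24) = (178718/49)*(-18) = -3216924/49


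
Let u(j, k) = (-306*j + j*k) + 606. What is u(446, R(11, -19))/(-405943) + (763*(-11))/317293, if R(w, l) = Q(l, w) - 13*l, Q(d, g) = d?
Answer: 7438629727/128802872299 ≈ 0.057752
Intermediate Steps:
R(w, l) = -12*l (R(w, l) = l - 13*l = -12*l)
u(j, k) = 606 - 306*j + j*k
u(446, R(11, -19))/(-405943) + (763*(-11))/317293 = (606 - 306*446 + 446*(-12*(-19)))/(-405943) + (763*(-11))/317293 = (606 - 136476 + 446*228)*(-1/405943) - 8393*1/317293 = (606 - 136476 + 101688)*(-1/405943) - 8393/317293 = -34182*(-1/405943) - 8393/317293 = 34182/405943 - 8393/317293 = 7438629727/128802872299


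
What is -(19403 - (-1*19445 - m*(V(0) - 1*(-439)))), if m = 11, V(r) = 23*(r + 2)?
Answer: -44183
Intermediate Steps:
V(r) = 46 + 23*r (V(r) = 23*(2 + r) = 46 + 23*r)
-(19403 - (-1*19445 - m*(V(0) - 1*(-439)))) = -(19403 - (-1*19445 - 11*((46 + 23*0) - 1*(-439)))) = -(19403 - (-19445 - 11*((46 + 0) + 439))) = -(19403 - (-19445 - 11*(46 + 439))) = -(19403 - (-19445 - 11*485)) = -(19403 - (-19445 - 1*5335)) = -(19403 - (-19445 - 5335)) = -(19403 - 1*(-24780)) = -(19403 + 24780) = -1*44183 = -44183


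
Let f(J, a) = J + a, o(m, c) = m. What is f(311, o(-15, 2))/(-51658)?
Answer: -148/25829 ≈ -0.0057300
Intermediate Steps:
f(311, o(-15, 2))/(-51658) = (311 - 15)/(-51658) = 296*(-1/51658) = -148/25829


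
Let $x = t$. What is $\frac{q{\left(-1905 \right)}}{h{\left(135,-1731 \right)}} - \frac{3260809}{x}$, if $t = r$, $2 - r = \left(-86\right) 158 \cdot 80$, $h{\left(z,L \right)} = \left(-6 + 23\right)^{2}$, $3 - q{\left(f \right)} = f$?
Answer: $\frac{1131702335}{314155138} \approx 3.6024$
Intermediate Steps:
$q{\left(f \right)} = 3 - f$
$h{\left(z,L \right)} = 289$ ($h{\left(z,L \right)} = 17^{2} = 289$)
$r = 1087042$ ($r = 2 - \left(-86\right) 158 \cdot 80 = 2 - \left(-13588\right) 80 = 2 - -1087040 = 2 + 1087040 = 1087042$)
$t = 1087042$
$x = 1087042$
$\frac{q{\left(-1905 \right)}}{h{\left(135,-1731 \right)}} - \frac{3260809}{x} = \frac{3 - -1905}{289} - \frac{3260809}{1087042} = \left(3 + 1905\right) \frac{1}{289} - \frac{3260809}{1087042} = 1908 \cdot \frac{1}{289} - \frac{3260809}{1087042} = \frac{1908}{289} - \frac{3260809}{1087042} = \frac{1131702335}{314155138}$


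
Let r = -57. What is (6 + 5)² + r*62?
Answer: -3413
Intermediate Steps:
(6 + 5)² + r*62 = (6 + 5)² - 57*62 = 11² - 3534 = 121 - 3534 = -3413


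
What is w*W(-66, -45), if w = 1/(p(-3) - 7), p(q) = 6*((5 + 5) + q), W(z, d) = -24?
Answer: -24/35 ≈ -0.68571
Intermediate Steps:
p(q) = 60 + 6*q (p(q) = 6*(10 + q) = 60 + 6*q)
w = 1/35 (w = 1/((60 + 6*(-3)) - 7) = 1/((60 - 18) - 7) = 1/(42 - 7) = 1/35 ≈ 0.028571)
w*W(-66, -45) = (1/35)*(-24) = -24/35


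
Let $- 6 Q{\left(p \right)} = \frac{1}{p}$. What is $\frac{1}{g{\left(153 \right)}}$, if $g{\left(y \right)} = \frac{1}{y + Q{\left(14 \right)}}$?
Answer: $\frac{12851}{84} \approx 152.99$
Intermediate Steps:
$Q{\left(p \right)} = - \frac{1}{6 p}$
$g{\left(y \right)} = \frac{1}{- \frac{1}{84} + y}$ ($g{\left(y \right)} = \frac{1}{y - \frac{1}{6 \cdot 14}} = \frac{1}{y - \frac{1}{84}} = \frac{1}{- \frac{1}{84} + y}$)
$\frac{1}{g{\left(153 \right)}} = \frac{1}{84 \frac{1}{-1 + 84 \cdot 153}} = \frac{1}{84 \frac{1}{-1 + 12852}} = \frac{1}{84 \cdot \frac{1}{12851}} = \frac{1}{\frac{84}{12851}} = \frac{12851}{84}$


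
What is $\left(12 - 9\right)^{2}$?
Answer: $9$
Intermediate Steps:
$\left(12 - 9\right)^{2} = 3^{2} = 9$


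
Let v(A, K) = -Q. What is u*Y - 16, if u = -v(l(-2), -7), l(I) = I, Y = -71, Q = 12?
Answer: -868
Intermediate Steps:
v(A, K) = -12 (v(A, K) = -1*12 = -12)
u = 12 (u = -1*(-12) = 12)
u*Y - 16 = 12*(-71) - 16 = -852 - 16 = -868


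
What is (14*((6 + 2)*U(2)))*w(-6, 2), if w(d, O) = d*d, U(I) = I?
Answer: 8064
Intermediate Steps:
w(d, O) = d²
(14*((6 + 2)*U(2)))*w(-6, 2) = (14*((6 + 2)*2))*(-6)² = (14*(8*2))*36 = (14*16)*36 = 224*36 = 8064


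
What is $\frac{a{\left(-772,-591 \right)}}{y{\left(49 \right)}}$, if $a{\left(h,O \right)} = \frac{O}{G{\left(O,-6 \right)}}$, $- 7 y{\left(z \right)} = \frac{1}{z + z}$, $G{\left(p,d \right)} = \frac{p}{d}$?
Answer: $4116$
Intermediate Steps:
$y{\left(z \right)} = - \frac{1}{14 z}$ ($y{\left(z \right)} = - \frac{1}{7 \left(z + z\right)} = - \frac{1}{7 \cdot 2 z} = - \frac{\frac{1}{2} \frac{1}{z}}{7} = - \frac{1}{14 z}$)
$a{\left(h,O \right)} = -6$ ($a{\left(h,O \right)} = \frac{O}{O \frac{1}{-6}} = \frac{O}{O \left(- \frac{1}{6}\right)} = \frac{O}{\left(- \frac{1}{6}\right) O} = O \left(- \frac{6}{O}\right) = -6$)
$\frac{a{\left(-772,-591 \right)}}{y{\left(49 \right)}} = - \frac{6}{\left(- \frac{1}{14}\right) \frac{1}{49}} = - \frac{6}{- \frac{1}{686}} = \left(-6\right) \left(-686\right) = 4116$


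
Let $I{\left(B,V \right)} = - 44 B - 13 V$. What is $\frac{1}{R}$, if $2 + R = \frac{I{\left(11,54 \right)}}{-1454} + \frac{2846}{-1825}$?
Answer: $- \frac{1326775}{3640367} \approx -0.36446$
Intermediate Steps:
$R = - \frac{3640367}{1326775}$ ($R = -2 + \left(\frac{\left(-44\right) 11 - 702}{-1454} + \frac{2846}{-1825}\right) = -2 + \left(\left(-484 - 702\right) \left(- \frac{1}{1454}\right) + 2846 \left(- \frac{1}{1825}\right)\right) = -2 - \frac{986817}{1326775} = - \frac{3640367}{1326775} \approx -2.7438$)
$\frac{1}{R} = \frac{1}{- \frac{3640367}{1326775}} = - \frac{1326775}{3640367}$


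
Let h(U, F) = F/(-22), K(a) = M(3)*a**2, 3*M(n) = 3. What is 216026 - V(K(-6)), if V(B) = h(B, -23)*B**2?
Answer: 2361382/11 ≈ 2.1467e+5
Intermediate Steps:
M(n) = 1 (M(n) = (1/3)*3 = 1)
K(a) = a**2 (K(a) = 1*a**2 = a**2)
h(U, F) = -F/22 (h(U, F) = F*(-1/22) = -F/22)
V(B) = 23*B**2/22 (V(B) = (-1/22*(-23))*B**2 = 23*B**2/22)
216026 - V(K(-6)) = 216026 - 23*((-6)**2)**2/22 = 216026 - 23*36**2/22 = 216026 - 23*1296/22 = 216026 - 1*14904/11 = 216026 - 14904/11 = 2361382/11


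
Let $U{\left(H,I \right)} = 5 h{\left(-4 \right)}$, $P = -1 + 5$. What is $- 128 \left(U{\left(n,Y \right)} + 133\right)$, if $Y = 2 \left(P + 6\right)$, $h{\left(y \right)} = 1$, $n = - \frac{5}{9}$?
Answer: $-17664$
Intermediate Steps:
$n = - \frac{5}{9}$ ($n = \left(-5\right) \frac{1}{9} = - \frac{5}{9} \approx -0.55556$)
$P = 4$
$Y = 20$ ($Y = 2 \left(4 + 6\right) = 2 \cdot 10 = 20$)
$U{\left(H,I \right)} = 5$ ($U{\left(H,I \right)} = 5 \cdot 1 = 5$)
$- 128 \left(U{\left(n,Y \right)} + 133\right) = - 128 \left(5 + 133\right) = \left(-128\right) 138 = -17664$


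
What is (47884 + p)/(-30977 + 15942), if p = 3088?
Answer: -50972/15035 ≈ -3.3902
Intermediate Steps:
(47884 + p)/(-30977 + 15942) = (47884 + 3088)/(-30977 + 15942) = 50972/(-15035) = 50972*(-1/15035) = -50972/15035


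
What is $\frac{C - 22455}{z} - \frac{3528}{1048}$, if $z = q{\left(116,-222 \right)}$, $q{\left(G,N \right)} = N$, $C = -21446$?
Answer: $\frac{5653129}{29082} \approx 194.39$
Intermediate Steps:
$z = -222$
$\frac{C - 22455}{z} - \frac{3528}{1048} = \frac{-21446 - 22455}{-222} - \frac{3528}{1048} = \left(-21446 - 22455\right) \left(- \frac{1}{222}\right) - \frac{441}{131} = \left(-43901\right) \left(- \frac{1}{222}\right) - \frac{441}{131} = \frac{43901}{222} - \frac{441}{131} = \frac{5653129}{29082}$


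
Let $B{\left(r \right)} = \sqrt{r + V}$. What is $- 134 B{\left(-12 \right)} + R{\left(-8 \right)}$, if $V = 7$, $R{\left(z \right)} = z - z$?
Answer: $- 134 i \sqrt{5} \approx - 299.63 i$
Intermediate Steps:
$R{\left(z \right)} = 0$
$B{\left(r \right)} = \sqrt{7 + r}$ ($B{\left(r \right)} = \sqrt{r + 7} = \sqrt{7 + r}$)
$- 134 B{\left(-12 \right)} + R{\left(-8 \right)} = - 134 \sqrt{7 - 12} + 0 = - 134 \sqrt{-5} + 0 = - 134 i \sqrt{5} + 0 = - 134 i \sqrt{5}$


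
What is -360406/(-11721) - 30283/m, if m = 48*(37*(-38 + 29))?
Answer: 2038558849/62449488 ≈ 32.643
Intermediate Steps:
m = -15984 (m = 48*(37*(-9)) = 48*(-333) = -15984)
-360406/(-11721) - 30283/m = -360406/(-11721) - 30283/(-15984) = -360406*(-1/11721) - 30283*(-1/15984) = 360406/11721 + 30283/15984 = 2038558849/62449488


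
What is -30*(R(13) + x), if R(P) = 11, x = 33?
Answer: -1320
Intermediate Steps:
-30*(R(13) + x) = -30*(11 + 33) = -30*44 = -1320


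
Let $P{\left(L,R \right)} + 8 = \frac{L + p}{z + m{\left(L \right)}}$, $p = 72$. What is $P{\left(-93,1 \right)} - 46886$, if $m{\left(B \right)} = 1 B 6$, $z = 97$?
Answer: $- \frac{21618113}{461} \approx -46894.0$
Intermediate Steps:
$m{\left(B \right)} = 6 B$ ($m{\left(B \right)} = B 6 = 6 B$)
$P{\left(L,R \right)} = -8 + \frac{72 + L}{97 + 6 L}$ ($P{\left(L,R \right)} = -8 + \frac{L + 72}{97 + 6 L} = -8 + \frac{72 + L}{97 + 6 L}$)
$P{\left(-93,1 \right)} - 46886 = \frac{-704 - -4371}{97 + 6 \left(-93\right)} - 46886 = \frac{-704 + 4371}{97 - 558} - 46886 = \frac{1}{-461} \cdot 3667 - 46886 = \left(- \frac{1}{461}\right) 3667 - 46886 = - \frac{3667}{461} - 46886 = - \frac{21618113}{461}$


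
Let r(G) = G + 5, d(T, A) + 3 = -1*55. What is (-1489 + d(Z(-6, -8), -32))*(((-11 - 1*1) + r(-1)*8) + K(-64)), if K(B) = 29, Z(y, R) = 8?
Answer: -75803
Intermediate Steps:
d(T, A) = -58 (d(T, A) = -3 - 1*55 = -3 - 55 = -58)
r(G) = 5 + G
(-1489 + d(Z(-6, -8), -32))*(((-11 - 1*1) + r(-1)*8) + K(-64)) = (-1489 - 58)*(((-11 - 1*1) + (5 - 1)*8) + 29) = -1547*(((-11 - 1) + 4*8) + 29) = -1547*((-12 + 32) + 29) = -1547*(20 + 29) = -1547*49 = -75803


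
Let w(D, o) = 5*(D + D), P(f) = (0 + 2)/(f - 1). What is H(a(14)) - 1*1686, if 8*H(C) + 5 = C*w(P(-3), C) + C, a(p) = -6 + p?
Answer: -13525/8 ≈ -1690.6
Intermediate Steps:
P(f) = 2/(-1 + f)
w(D, o) = 10*D (w(D, o) = 5*(2*D) = 10*D)
H(C) = -5/8 - C/2 (H(C) = -5/8 + (C*(10*(2/(-1 - 3))) + C)/8 = -5/8 + (C*(10*(2/(-4))) + C)/8 = -5/8 + (C*(10*(2*(-¼))) + C)/8 = -5/8 + (C*(10*(-½)) + C)/8 = -5/8 + (C*(-5) + C)/8 = -5/8 + (-5*C + C)/8 = -5/8 + (-4*C)/8 = -5/8 - C/2)
H(a(14)) - 1*1686 = (-5/8 - (-6 + 14)/2) - 1*1686 = (-5/8 - ½*8) - 1686 = (-5/8 - 4) - 1686 = -37/8 - 1686 = -13525/8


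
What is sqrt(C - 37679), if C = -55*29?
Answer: I*sqrt(39274) ≈ 198.18*I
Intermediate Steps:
C = -1595
sqrt(C - 37679) = sqrt(-1595 - 37679) = sqrt(-39274) = I*sqrt(39274)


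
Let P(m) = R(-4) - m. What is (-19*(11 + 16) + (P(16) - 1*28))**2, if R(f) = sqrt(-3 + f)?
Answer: (557 - I*sqrt(7))**2 ≈ 3.1024e+5 - 2947.0*I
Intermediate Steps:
P(m) = -m + I*sqrt(7) (P(m) = sqrt(-3 - 4) - m = sqrt(-7) - m = I*sqrt(7) - m = -m + I*sqrt(7))
(-19*(11 + 16) + (P(16) - 1*28))**2 = (-19*(11 + 16) + ((-1*16 + I*sqrt(7)) - 1*28))**2 = (-19*27 + ((-16 + I*sqrt(7)) - 28))**2 = (-513 + (-44 + I*sqrt(7)))**2 = (-557 + I*sqrt(7))**2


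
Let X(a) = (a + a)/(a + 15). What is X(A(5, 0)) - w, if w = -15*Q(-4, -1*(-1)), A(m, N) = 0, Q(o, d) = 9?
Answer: 135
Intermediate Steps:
X(a) = 2*a/(15 + a) (X(a) = (2*a)/(15 + a) = 2*a/(15 + a))
w = -135 (w = -15*9 = -135)
X(A(5, 0)) - w = 2*0/(15 + 0) - 1*(-135) = 2*0/15 + 135 = 2*0*(1/15) + 135 = 0 + 135 = 135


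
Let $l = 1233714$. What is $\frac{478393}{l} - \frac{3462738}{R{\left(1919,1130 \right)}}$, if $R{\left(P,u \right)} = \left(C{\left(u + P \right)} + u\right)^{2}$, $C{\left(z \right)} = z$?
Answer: $\frac{453627401909}{2393959097586} \approx 0.18949$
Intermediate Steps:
$R{\left(P,u \right)} = \left(P + 2 u\right)^{2}$ ($R{\left(P,u \right)} = \left(\left(u + P\right) + u\right)^{2} = \left(\left(P + u\right) + u\right)^{2} = \left(P + 2 u\right)^{2}$)
$\frac{478393}{l} - \frac{3462738}{R{\left(1919,1130 \right)}} = \frac{478393}{1233714} - \frac{3462738}{\left(1919 + 2 \cdot 1130\right)^{2}} = 478393 \cdot \frac{1}{1233714} - \frac{3462738}{\left(1919 + 2260\right)^{2}} = \frac{478393}{1233714} - \frac{3462738}{4179^{2}} = \frac{478393}{1233714} - \frac{3462738}{17464041} = \frac{478393}{1233714} - \frac{1154246}{5821347} = \frac{453627401909}{2393959097586}$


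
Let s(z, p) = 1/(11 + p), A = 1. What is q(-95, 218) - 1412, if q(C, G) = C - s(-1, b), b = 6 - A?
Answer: -24113/16 ≈ -1507.1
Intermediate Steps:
b = 5 (b = 6 - 1*1 = 6 - 1 = 5)
q(C, G) = -1/16 + C (q(C, G) = C - 1/(11 + 5) = C - 1/16 = -1/16 + C)
q(-95, 218) - 1412 = (-1/16 - 95) - 1412 = -1521/16 - 1412 = -24113/16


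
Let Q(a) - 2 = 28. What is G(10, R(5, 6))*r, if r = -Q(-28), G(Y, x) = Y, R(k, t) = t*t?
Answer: -300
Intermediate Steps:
R(k, t) = t**2
Q(a) = 30 (Q(a) = 2 + 28 = 30)
r = -30 (r = -1*30 = -30)
G(10, R(5, 6))*r = 10*(-30) = -300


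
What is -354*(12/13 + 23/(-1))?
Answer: 101598/13 ≈ 7815.2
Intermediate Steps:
-354*(12/13 + 23/(-1)) = -354*(12*(1/13) + 23*(-1)) = -354*(12/13 - 23) = -354*(-287/13) = 101598/13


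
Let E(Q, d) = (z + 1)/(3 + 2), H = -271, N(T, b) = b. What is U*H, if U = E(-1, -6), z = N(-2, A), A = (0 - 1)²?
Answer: -542/5 ≈ -108.40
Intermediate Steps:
A = 1 (A = (-1)² = 1)
z = 1
E(Q, d) = ⅖ (E(Q, d) = (1 + 1)/(3 + 2) = 2/5 = 2*(⅕) = ⅖)
U = ⅖ ≈ 0.40000
U*H = (⅖)*(-271) = -542/5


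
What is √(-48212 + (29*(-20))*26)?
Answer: 2*I*√15823 ≈ 251.58*I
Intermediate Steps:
√(-48212 + (29*(-20))*26) = √(-48212 - 580*26) = √(-48212 - 15080) = √(-63292) = 2*I*√15823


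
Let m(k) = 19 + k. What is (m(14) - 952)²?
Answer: 844561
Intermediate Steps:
(m(14) - 952)² = ((19 + 14) - 952)² = (33 - 952)² = (-919)² = 844561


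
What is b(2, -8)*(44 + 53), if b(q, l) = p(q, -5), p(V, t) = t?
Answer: -485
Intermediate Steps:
b(q, l) = -5
b(2, -8)*(44 + 53) = -5*(44 + 53) = -5*97 = -485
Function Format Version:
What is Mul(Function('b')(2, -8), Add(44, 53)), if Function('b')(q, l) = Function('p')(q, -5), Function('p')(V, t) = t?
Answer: -485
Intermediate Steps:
Function('b')(q, l) = -5
Mul(Function('b')(2, -8), Add(44, 53)) = Mul(-5, Add(44, 53)) = Mul(-5, 97) = -485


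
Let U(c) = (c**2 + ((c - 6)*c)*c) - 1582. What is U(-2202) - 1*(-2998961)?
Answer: -10698313049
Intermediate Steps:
U(c) = -1582 + c**2 + c**2*(-6 + c) (U(c) = (c**2 + ((-6 + c)*c)*c) - 1582 = (c**2 + (c*(-6 + c))*c) - 1582 = (c**2 + c**2*(-6 + c)) - 1582 = -1582 + c**2 + c**2*(-6 + c))
U(-2202) - 1*(-2998961) = (-1582 + (-2202)**3 - 5*(-2202)**2) - 1*(-2998961) = (-1582 - 10677066408 - 5*4848804) + 2998961 = (-1582 - 10677066408 - 24244020) + 2998961 = -10701312010 + 2998961 = -10698313049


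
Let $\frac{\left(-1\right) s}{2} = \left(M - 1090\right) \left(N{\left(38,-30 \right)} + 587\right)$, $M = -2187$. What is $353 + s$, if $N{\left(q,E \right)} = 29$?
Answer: $4037617$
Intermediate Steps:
$s = 4037264$ ($s = - 2 \left(-2187 - 1090\right) \left(29 + 587\right) = - 2 \left(\left(-3277\right) 616\right) = \left(-2\right) \left(-2018632\right) = 4037264$)
$353 + s = 353 + 4037264 = 4037617$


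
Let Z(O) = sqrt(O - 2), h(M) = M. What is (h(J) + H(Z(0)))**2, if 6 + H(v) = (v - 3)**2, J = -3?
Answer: -68 + 24*I*sqrt(2) ≈ -68.0 + 33.941*I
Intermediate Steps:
Z(O) = sqrt(-2 + O)
H(v) = -6 + (-3 + v)**2 (H(v) = -6 + (v - 3)**2 = -6 + (-3 + v)**2)
(h(J) + H(Z(0)))**2 = (-3 + (-6 + (-3 + sqrt(-2 + 0))**2))**2 = (-3 + (-6 + (-3 + sqrt(-2))**2))**2 = (-3 + (-6 + (-3 + I*sqrt(2))**2))**2 = (-9 + (-3 + I*sqrt(2))**2)**2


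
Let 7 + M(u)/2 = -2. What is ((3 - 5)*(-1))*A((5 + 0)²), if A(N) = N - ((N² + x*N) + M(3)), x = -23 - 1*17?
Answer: 836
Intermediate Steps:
M(u) = -18 (M(u) = -14 + 2*(-2) = -14 - 4 = -18)
x = -40 (x = -23 - 17 = -40)
A(N) = 18 - N² + 41*N (A(N) = N - ((N² - 40*N) - 18) = N - (-18 + N² - 40*N) = N + (18 - N² + 40*N) = 18 - N² + 41*N)
((3 - 5)*(-1))*A((5 + 0)²) = ((3 - 5)*(-1))*(18 - ((5 + 0)²)² + 41*(5 + 0)²) = (-2*(-1))*(18 - (5²)² + 41*5²) = 2*(18 - 1*25² + 41*25) = 2*(18 - 1*625 + 1025) = 2*(18 - 625 + 1025) = 2*418 = 836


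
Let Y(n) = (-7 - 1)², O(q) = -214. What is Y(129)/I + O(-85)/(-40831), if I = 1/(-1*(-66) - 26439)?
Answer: -68917501418/40831 ≈ -1.6879e+6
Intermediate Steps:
I = -1/26373 (I = 1/(66 - 26439) = 1/(-26373) = -1/26373 ≈ -3.7918e-5)
Y(n) = 64 (Y(n) = (-8)² = 64)
Y(129)/I + O(-85)/(-40831) = 64/(-1/26373) - 214/(-40831) = 64*(-26373) - 214*(-1/40831) = -1687872 + 214/40831 = -68917501418/40831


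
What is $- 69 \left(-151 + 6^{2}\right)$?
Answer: $7935$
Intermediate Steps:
$- 69 \left(-151 + 6^{2}\right) = - 69 \left(-151 + 36\right) = \left(-69\right) \left(-115\right) = 7935$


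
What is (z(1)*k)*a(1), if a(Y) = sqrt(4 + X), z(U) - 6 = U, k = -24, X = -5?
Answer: -168*I ≈ -168.0*I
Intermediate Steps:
z(U) = 6 + U
a(Y) = I (a(Y) = sqrt(4 - 5) = sqrt(-1) = I)
(z(1)*k)*a(1) = ((6 + 1)*(-24))*I = (7*(-24))*I = -168*I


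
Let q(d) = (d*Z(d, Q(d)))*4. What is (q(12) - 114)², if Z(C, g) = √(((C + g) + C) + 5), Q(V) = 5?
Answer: 91332 - 10944*√34 ≈ 27518.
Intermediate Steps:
Z(C, g) = √(5 + g + 2*C) (Z(C, g) = √((g + 2*C) + 5) = √(5 + g + 2*C))
q(d) = 4*d*√(10 + 2*d) (q(d) = (d*√(5 + 5 + 2*d))*4 = (d*√(10 + 2*d))*4 = 4*d*√(10 + 2*d))
(q(12) - 114)² = (4*12*√(10 + 2*12) - 114)² = (4*12*√(10 + 24) - 114)² = (4*12*√34 - 114)² = (48*√34 - 114)² = (-114 + 48*√34)²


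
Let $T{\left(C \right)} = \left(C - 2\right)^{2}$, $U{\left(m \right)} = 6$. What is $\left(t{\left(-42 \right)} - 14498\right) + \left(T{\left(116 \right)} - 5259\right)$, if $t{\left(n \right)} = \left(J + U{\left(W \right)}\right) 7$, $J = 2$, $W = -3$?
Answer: $-6705$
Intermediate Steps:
$T{\left(C \right)} = \left(-2 + C\right)^{2}$
$t{\left(n \right)} = 56$ ($t{\left(n \right)} = \left(2 + 6\right) 7 = 8 \cdot 7 = 56$)
$\left(t{\left(-42 \right)} - 14498\right) + \left(T{\left(116 \right)} - 5259\right) = \left(56 - 14498\right) + \left(\left(-2 + 116\right)^{2} - 5259\right) = -14442 - \left(5259 - 114^{2}\right) = -14442 + \left(12996 - 5259\right) = -14442 + 7737 = -6705$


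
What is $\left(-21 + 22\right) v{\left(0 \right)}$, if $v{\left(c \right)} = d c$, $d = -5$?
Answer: $0$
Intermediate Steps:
$v{\left(c \right)} = - 5 c$
$\left(-21 + 22\right) v{\left(0 \right)} = \left(-21 + 22\right) \left(\left(-5\right) 0\right) = 1 \cdot 0 = 0$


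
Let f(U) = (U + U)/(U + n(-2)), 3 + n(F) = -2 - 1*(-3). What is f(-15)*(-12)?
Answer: -360/17 ≈ -21.176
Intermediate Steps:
n(F) = -2 (n(F) = -3 + (-2 - 1*(-3)) = -3 + (-2 + 3) = -3 + 1 = -2)
f(U) = 2*U/(-2 + U) (f(U) = (U + U)/(U - 2) = (2*U)/(-2 + U) = 2*U/(-2 + U))
f(-15)*(-12) = (2*(-15)/(-2 - 15))*(-12) = (2*(-15)/(-17))*(-12) = (2*(-15)*(-1/17))*(-12) = (30/17)*(-12) = -360/17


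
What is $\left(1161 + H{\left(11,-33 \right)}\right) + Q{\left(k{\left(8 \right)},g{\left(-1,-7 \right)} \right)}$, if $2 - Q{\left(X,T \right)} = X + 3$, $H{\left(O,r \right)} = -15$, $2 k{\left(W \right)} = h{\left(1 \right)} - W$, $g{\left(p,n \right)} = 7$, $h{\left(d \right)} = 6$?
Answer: $1146$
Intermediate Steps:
$k{\left(W \right)} = 3 - \frac{W}{2}$ ($k{\left(W \right)} = \frac{6 - W}{2} = 3 - \frac{W}{2}$)
$Q{\left(X,T \right)} = -1 - X$ ($Q{\left(X,T \right)} = 2 - \left(X + 3\right) = 2 - \left(3 + X\right) = -1 - X$)
$\left(1161 + H{\left(11,-33 \right)}\right) + Q{\left(k{\left(8 \right)},g{\left(-1,-7 \right)} \right)} = \left(1161 - 15\right) - \left(4 - 4\right) = 1146 - 0 = 1146 + \left(-1 + 1\right) = 1146 + 0 = 1146$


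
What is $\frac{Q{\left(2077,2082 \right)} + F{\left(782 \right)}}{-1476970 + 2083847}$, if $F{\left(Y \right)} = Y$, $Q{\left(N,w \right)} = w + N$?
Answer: $\frac{4941}{606877} \approx 0.0081417$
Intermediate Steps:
$Q{\left(N,w \right)} = N + w$
$\frac{Q{\left(2077,2082 \right)} + F{\left(782 \right)}}{-1476970 + 2083847} = \frac{\left(2077 + 2082\right) + 782}{-1476970 + 2083847} = \frac{4159 + 782}{606877} = 4941 \cdot \frac{1}{606877} = \frac{4941}{606877}$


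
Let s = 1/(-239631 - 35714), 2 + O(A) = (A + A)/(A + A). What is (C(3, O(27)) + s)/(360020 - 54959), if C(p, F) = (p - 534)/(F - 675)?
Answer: 146207519/56781986226420 ≈ 2.5749e-6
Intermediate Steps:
O(A) = -1 (O(A) = -2 + (A + A)/(A + A) = -2 + (2*A)/((2*A)) = -2 + (2*A)*(1/(2*A)) = -2 + 1 = -1)
s = -1/275345 (s = 1/(-275345) = -1/275345 ≈ -3.6318e-6)
C(p, F) = (-534 + p)/(-675 + F)
(C(3, O(27)) + s)/(360020 - 54959) = ((-534 + 3)/(-675 - 1) - 1/275345)/(360020 - 54959) = (-531/(-676) - 1/275345)/305061 = (-1/676*(-531) - 1/275345)*(1/305061) = (531/676 - 1/275345)*(1/305061) = (146207519/186133220)*(1/305061) = 146207519/56781986226420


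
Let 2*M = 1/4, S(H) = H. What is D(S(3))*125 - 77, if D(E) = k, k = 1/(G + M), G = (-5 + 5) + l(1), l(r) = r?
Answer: 307/9 ≈ 34.111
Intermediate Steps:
M = ⅛ (M = (½)/4 = (½)*(¼) = ⅛ ≈ 0.12500)
G = 1 (G = (-5 + 5) + 1 = 0 + 1 = 1)
k = 8/9 (k = 1/(1 + ⅛) = 1/(9/8) = 8/9 ≈ 0.88889)
D(E) = 8/9
D(S(3))*125 - 77 = (8/9)*125 - 77 = 1000/9 - 77 = 307/9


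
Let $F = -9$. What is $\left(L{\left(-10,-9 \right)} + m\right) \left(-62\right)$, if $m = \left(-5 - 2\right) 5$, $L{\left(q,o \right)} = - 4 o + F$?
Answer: $496$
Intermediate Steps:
$L{\left(q,o \right)} = -9 - 4 o$ ($L{\left(q,o \right)} = - 4 o - 9 = -9 - 4 o$)
$m = -35$ ($m = \left(-7\right) 5 = -35$)
$\left(L{\left(-10,-9 \right)} + m\right) \left(-62\right) = \left(\left(-9 - -36\right) - 35\right) \left(-62\right) = \left(\left(-9 + 36\right) - 35\right) \left(-62\right) = \left(27 - 35\right) \left(-62\right) = \left(-8\right) \left(-62\right) = 496$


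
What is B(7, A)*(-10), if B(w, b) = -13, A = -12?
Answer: 130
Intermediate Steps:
B(7, A)*(-10) = -13*(-10) = 130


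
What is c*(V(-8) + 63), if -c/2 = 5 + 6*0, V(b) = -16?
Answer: -470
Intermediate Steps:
c = -10 (c = -2*(5 + 6*0) = -2*(5 + 0) = -2*5 = -10)
c*(V(-8) + 63) = -10*(-16 + 63) = -10*47 = -470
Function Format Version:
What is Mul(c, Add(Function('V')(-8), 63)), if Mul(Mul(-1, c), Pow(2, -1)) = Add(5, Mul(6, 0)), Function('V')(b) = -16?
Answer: -470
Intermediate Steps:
c = -10 (c = Mul(-2, Add(5, Mul(6, 0))) = Mul(-2, Add(5, 0)) = Mul(-2, 5) = -10)
Mul(c, Add(Function('V')(-8), 63)) = Mul(-10, Add(-16, 63)) = Mul(-10, 47) = -470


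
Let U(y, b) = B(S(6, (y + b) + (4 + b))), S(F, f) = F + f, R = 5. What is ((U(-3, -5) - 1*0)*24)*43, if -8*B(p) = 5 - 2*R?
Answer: 645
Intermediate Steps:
B(p) = 5/8 (B(p) = -(5 - 2*5)/8 = -(5 - 10)/8 = -⅛*(-5) = 5/8)
U(y, b) = 5/8
((U(-3, -5) - 1*0)*24)*43 = ((5/8 - 1*0)*24)*43 = ((5/8 + 0)*24)*43 = ((5/8)*24)*43 = 15*43 = 645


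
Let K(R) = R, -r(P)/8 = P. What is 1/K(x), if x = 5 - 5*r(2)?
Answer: 1/85 ≈ 0.011765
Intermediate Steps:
r(P) = -8*P
x = 85 (x = 5 - (-40)*2 = 5 - 5*(-16) = 5 + 80 = 85)
1/K(x) = 1/85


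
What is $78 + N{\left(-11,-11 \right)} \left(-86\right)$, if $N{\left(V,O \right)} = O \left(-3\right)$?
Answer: $-2760$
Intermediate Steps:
$N{\left(V,O \right)} = - 3 O$
$78 + N{\left(-11,-11 \right)} \left(-86\right) = 78 + \left(-3\right) \left(-11\right) \left(-86\right) = 78 + 33 \left(-86\right) = 78 - 2838 = -2760$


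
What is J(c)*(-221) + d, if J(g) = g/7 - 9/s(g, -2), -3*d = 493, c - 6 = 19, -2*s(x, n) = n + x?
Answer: -544136/483 ≈ -1126.6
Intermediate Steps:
s(x, n) = -n/2 - x/2 (s(x, n) = -(n + x)/2 = -n/2 - x/2)
c = 25 (c = 6 + 19 = 25)
d = -493/3 (d = -⅓*493 = -493/3 ≈ -164.33)
J(g) = -9/(1 - g/2) + g/7 (J(g) = g/7 - 9/(-½*(-2) - g/2) = g*(⅐) - 9/(1 - g/2) = g/7 - 9/(1 - g/2) = -9/(1 - g/2) + g/7)
J(c)*(-221) + d = ((126 + 25*(-2 + 25))/(7*(-2 + 25)))*(-221) - 493/3 = ((⅐)*(126 + 25*23)/23)*(-221) - 493/3 = ((⅐)*(1/23)*(126 + 575))*(-221) - 493/3 = ((⅐)*(1/23)*701)*(-221) - 493/3 = (701/161)*(-221) - 493/3 = -154921/161 - 493/3 = -544136/483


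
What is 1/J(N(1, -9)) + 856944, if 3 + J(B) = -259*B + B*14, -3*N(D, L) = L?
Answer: 632424671/738 ≈ 8.5694e+5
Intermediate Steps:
N(D, L) = -L/3
J(B) = -3 - 245*B (J(B) = -3 + (-259*B + B*14) = -3 + (-259*B + 14*B) = -3 - 245*B)
1/J(N(1, -9)) + 856944 = 1/(-3 - (-245)*(-9)/3) + 856944 = 1/(-3 - 245*3) + 856944 = 1/(-3 - 735) + 856944 = 1/(-738) + 856944 = -1/738 + 856944 = 632424671/738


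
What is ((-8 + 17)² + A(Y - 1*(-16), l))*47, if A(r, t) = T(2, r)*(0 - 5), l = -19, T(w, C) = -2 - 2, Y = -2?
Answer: 4747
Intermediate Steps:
T(w, C) = -4
A(r, t) = 20 (A(r, t) = -4*(0 - 5) = -4*(-5) = 20)
((-8 + 17)² + A(Y - 1*(-16), l))*47 = ((-8 + 17)² + 20)*47 = (9² + 20)*47 = (81 + 20)*47 = 101*47 = 4747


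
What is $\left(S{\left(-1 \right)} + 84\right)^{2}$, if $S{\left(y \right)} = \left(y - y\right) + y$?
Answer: $6889$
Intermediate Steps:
$S{\left(y \right)} = y$ ($S{\left(y \right)} = 0 + y = y$)
$\left(S{\left(-1 \right)} + 84\right)^{2} = \left(-1 + 84\right)^{2} = 83^{2} = 6889$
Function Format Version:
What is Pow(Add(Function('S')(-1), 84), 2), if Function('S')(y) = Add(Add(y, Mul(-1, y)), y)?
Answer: 6889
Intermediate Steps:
Function('S')(y) = y (Function('S')(y) = Add(0, y) = y)
Pow(Add(Function('S')(-1), 84), 2) = Pow(Add(-1, 84), 2) = Pow(83, 2) = 6889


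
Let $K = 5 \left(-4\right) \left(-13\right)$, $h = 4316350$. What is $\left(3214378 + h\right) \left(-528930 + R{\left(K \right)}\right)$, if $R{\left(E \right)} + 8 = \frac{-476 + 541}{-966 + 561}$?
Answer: $- \frac{322646442655448}{81} \approx -3.9833 \cdot 10^{12}$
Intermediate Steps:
$K = 260$ ($K = \left(-20\right) \left(-13\right) = 260$)
$R{\left(E \right)} = - \frac{661}{81}$ ($R{\left(E \right)} = -8 + \frac{-476 + 541}{-966 + 561} = -8 + \frac{65}{-405} = -8 + 65 \left(- \frac{1}{405}\right) = -8 - \frac{13}{81} = - \frac{661}{81}$)
$\left(3214378 + h\right) \left(-528930 + R{\left(K \right)}\right) = \left(3214378 + 4316350\right) \left(-528930 - \frac{661}{81}\right) = 7530728 \left(- \frac{42843991}{81}\right) = - \frac{322646442655448}{81}$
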